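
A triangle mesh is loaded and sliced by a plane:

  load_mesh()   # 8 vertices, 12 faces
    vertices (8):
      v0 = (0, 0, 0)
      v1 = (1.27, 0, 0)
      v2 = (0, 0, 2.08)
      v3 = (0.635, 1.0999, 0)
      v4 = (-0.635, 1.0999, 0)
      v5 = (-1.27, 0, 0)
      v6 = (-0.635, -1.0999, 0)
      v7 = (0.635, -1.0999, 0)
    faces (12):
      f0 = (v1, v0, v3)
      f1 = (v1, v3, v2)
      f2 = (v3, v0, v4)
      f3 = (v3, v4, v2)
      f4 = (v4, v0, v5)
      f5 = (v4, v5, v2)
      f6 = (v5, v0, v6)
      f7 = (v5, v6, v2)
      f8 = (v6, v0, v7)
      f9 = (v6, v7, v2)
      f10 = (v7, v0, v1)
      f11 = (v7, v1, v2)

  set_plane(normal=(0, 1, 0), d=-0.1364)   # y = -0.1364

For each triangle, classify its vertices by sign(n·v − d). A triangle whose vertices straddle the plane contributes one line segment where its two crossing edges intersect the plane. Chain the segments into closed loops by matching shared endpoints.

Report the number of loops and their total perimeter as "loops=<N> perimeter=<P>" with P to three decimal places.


loops=1 perimeter=6.810

Straddling triangles (6 of 12):
  (v5,v0,v6) [++-] → (-0.0787472, -0.1364, 0)–(-1.19125, -0.1364, 0)  len=1.1125
  (v5,v6,v2) [+-+] → (-1.19125, -0.1364, 0)–(-0.0787472, -0.1364, 1.82206)  len=2.1348
  (v6,v0,v7) [-+-] → (-0.0787472, -0.1364, 0)–(0.0787472, -0.1364, 0)  len=0.1575
  (v6,v7,v2) [--+] → (0.0787472, -0.1364, 1.82206)–(-0.0787472, -0.1364, 1.82206)  len=0.1575
  (v7,v0,v1) [-++] → (0.0787472, -0.1364, 0)–(1.19125, -0.1364, 0)  len=1.1125
  (v7,v1,v2) [-++] → (1.19125, -0.1364, 0)–(0.0787472, -0.1364, 1.82206)  len=2.1348

Chained into 1 loop(s):
  loop 1: 6 segments, perimeter = 6.8097
Total perimeter = 6.810


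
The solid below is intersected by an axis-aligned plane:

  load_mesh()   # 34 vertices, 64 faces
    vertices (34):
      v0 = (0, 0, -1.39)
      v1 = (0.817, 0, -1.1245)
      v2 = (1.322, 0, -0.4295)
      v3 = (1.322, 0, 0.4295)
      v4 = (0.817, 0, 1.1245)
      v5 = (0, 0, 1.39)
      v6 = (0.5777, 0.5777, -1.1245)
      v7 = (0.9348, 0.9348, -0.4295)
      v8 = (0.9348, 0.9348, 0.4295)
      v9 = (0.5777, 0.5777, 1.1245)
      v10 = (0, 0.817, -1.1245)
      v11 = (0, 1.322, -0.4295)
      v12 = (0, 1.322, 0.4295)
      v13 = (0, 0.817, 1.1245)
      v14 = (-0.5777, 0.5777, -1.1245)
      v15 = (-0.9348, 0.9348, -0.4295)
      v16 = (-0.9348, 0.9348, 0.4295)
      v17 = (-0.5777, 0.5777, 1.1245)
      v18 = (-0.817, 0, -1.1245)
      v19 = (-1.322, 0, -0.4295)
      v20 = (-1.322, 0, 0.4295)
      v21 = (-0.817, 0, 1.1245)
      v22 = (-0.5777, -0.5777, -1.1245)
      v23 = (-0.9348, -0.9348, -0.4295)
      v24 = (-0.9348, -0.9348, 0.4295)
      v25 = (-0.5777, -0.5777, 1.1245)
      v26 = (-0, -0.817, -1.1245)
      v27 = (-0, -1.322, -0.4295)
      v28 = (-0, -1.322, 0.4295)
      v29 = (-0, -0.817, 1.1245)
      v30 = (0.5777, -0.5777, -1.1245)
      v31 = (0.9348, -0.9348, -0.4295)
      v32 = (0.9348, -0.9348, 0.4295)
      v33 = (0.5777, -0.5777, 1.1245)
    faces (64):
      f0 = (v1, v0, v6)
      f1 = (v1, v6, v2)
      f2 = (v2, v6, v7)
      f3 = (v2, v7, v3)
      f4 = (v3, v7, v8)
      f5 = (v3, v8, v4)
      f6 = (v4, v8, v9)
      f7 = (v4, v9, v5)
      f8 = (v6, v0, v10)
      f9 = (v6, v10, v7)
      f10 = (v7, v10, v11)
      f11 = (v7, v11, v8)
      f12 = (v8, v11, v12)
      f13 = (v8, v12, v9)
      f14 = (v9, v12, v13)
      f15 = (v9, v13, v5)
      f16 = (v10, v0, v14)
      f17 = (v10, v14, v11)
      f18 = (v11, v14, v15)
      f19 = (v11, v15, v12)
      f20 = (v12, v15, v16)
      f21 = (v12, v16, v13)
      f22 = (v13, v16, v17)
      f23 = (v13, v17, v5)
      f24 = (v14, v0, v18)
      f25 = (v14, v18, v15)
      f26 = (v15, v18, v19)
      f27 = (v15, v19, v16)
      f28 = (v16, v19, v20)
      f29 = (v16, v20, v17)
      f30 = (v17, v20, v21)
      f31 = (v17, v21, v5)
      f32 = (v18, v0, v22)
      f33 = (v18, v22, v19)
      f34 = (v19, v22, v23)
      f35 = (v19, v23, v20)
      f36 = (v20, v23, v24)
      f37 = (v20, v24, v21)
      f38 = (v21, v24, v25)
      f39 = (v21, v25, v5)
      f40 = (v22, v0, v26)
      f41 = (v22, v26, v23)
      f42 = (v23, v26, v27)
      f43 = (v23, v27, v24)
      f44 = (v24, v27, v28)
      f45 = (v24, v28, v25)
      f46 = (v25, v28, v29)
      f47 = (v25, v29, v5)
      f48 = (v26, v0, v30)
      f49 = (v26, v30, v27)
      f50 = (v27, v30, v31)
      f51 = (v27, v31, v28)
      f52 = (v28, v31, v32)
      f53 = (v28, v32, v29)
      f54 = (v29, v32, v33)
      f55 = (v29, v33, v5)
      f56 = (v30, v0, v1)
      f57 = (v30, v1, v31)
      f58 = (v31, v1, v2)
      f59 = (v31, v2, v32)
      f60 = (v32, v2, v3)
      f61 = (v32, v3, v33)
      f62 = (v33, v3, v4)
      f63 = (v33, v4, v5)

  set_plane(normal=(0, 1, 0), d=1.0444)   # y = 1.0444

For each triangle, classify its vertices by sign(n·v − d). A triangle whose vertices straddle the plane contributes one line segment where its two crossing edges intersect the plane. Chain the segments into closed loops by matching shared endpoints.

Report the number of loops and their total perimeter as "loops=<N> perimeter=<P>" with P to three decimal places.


Straddling triangles (10 of 64):
  (v7,v10,v11) [--+] → (0, 1.0444, -0.811544)–(0.670198, 1.0444, -0.4295)  len=0.7714
  (v7,v11,v8) [-+-] → (0.670198, 1.0444, -0.4295)–(0.670198, 1.0444, 0.186353)  len=0.6159
  (v8,v11,v12) [-++] → (0.670198, 1.0444, 0.186353)–(0.670198, 1.0444, 0.4295)  len=0.2431
  (v8,v12,v9) [-+-] → (0.670198, 1.0444, 0.4295)–(0.215464, 1.0444, 0.688713)  len=0.5234
  (v9,v12,v13) [-+-] → (0.215464, 1.0444, 0.688713)–(0, 1.0444, 0.811544)  len=0.2480
  (v10,v14,v11) [--+] → (-0.215464, 1.0444, -0.688713)–(0, 1.0444, -0.811544)  len=0.2480
  (v11,v14,v15) [+--] → (-0.215464, 1.0444, -0.688713)–(-0.670198, 1.0444, -0.4295)  len=0.5234
  (v11,v15,v12) [+-+] → (-0.670198, 1.0444, -0.4295)–(-0.670198, 1.0444, -0.186353)  len=0.2431
  (v12,v15,v16) [+--] → (-0.670198, 1.0444, -0.186353)–(-0.670198, 1.0444, 0.4295)  len=0.6159
  (v12,v16,v13) [+--] → (-0.670198, 1.0444, 0.4295)–(0, 1.0444, 0.811544)  len=0.7714

Chained into 1 loop(s):
  loop 1: 10 segments, perimeter = 4.8038
Total perimeter = 4.804

loops=1 perimeter=4.804


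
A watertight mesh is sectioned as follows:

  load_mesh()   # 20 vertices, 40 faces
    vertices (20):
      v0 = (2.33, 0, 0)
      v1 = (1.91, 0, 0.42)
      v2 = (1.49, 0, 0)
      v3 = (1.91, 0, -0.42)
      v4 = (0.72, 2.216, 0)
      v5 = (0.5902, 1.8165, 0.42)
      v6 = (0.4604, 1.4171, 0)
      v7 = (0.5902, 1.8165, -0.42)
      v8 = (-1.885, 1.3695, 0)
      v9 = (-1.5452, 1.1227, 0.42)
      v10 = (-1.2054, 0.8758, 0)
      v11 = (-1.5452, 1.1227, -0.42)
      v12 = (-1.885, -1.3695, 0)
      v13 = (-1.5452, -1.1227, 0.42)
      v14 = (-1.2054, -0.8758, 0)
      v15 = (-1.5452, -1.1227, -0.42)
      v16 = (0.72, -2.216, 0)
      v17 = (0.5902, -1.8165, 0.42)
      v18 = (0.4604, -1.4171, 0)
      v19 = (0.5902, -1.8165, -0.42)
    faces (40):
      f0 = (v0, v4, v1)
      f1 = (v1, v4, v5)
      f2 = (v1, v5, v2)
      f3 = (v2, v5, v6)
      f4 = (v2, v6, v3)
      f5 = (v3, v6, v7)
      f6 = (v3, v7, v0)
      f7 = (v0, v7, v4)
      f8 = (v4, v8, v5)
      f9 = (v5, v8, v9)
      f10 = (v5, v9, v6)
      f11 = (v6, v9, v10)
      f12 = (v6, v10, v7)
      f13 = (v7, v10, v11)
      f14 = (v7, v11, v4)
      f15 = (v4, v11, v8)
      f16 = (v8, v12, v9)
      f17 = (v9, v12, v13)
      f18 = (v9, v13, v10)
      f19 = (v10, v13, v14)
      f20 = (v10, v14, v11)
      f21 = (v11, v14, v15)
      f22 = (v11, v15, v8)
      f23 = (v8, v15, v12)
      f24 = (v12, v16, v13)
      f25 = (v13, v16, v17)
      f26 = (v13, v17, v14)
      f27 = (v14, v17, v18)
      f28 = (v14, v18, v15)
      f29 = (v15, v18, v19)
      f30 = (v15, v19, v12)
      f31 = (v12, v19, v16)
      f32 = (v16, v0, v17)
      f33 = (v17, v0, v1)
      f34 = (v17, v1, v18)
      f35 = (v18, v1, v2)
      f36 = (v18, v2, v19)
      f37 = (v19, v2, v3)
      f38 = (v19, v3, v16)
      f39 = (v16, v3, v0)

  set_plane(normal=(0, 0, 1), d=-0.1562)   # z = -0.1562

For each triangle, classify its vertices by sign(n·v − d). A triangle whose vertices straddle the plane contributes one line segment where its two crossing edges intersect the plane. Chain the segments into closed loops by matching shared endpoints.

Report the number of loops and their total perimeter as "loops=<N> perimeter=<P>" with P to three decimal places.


loops=2 perimeter=22.453

Straddling triangles (20 of 40):
  (v2,v6,v3) [++-] → (0.999513, 0.890074, -0.1562)–(1.6462, 0, -0.1562)  len=1.1002
  (v3,v6,v7) [-+-] → (0.999513, 0.890074, -0.1562)–(0.508673, 1.56564, -0.1562)  len=0.8351
  (v3,v7,v0) [--+] → (1.68296, 0.675565, -0.1562)–(2.1738, 0, -0.1562)  len=0.8351
  (v0,v7,v4) [+-+] → (1.68296, 0.675565, -0.1562)–(0.671727, 2.06742, -0.1562)  len=1.7204
  (v6,v10,v7) [++-] → (-0.537608, 1.22565, -0.1562)–(0.508673, 1.56564, -0.1562)  len=1.1001
  (v7,v10,v11) [-+-] → (-0.537608, 1.22565, -0.1562)–(-1.33177, 0.967623, -0.1562)  len=0.8350
  (v7,v11,v4) [--+] → (-0.122439, 1.8094, -0.1562)–(0.671727, 2.06742, -0.1562)  len=0.8350
  (v4,v11,v8) [+-+] → (-0.122439, 1.8094, -0.1562)–(-1.75863, 1.27771, -0.1562)  len=1.7204
  (v10,v14,v11) [++-] → (-1.33177, -0.132548, -0.1562)–(-1.33177, 0.967623, -0.1562)  len=1.1002
  (v11,v14,v15) [-+-] → (-1.33177, -0.132548, -0.1562)–(-1.33177, -0.967623, -0.1562)  len=0.8351
  (v11,v15,v8) [--+] → (-1.75863, 0.442639, -0.1562)–(-1.75863, 1.27771, -0.1562)  len=0.8351
  (v8,v15,v12) [+-+] → (-1.75863, 0.442639, -0.1562)–(-1.75863, -1.27771, -0.1562)  len=1.7204
  (v14,v18,v15) [++-] → (-0.285492, -1.30761, -0.1562)–(-1.33177, -0.967623, -0.1562)  len=1.1001
  (v15,v18,v19) [-+-] → (-0.285492, -1.30761, -0.1562)–(0.508673, -1.56564, -0.1562)  len=0.8350
  (v15,v19,v12) [--+] → (-0.964461, -1.53574, -0.1562)–(-1.75863, -1.27771, -0.1562)  len=0.8350
  (v12,v19,v16) [+-+] → (-0.964461, -1.53574, -0.1562)–(0.671727, -2.06742, -0.1562)  len=1.7204
  (v18,v2,v19) [++-] → (1.15536, -0.675565, -0.1562)–(0.508673, -1.56564, -0.1562)  len=1.1002
  (v19,v2,v3) [-+-] → (1.15536, -0.675565, -0.1562)–(1.6462, 0, -0.1562)  len=0.8351
  (v19,v3,v16) [--+] → (1.16257, -1.39186, -0.1562)–(0.671727, -2.06742, -0.1562)  len=0.8351
  (v16,v3,v0) [+-+] → (1.16257, -1.39186, -0.1562)–(2.1738, 0, -0.1562)  len=1.7204

Chained into 2 loop(s):
  loop 1: 10 segments, perimeter = 9.6761
  loop 2: 10 segments, perimeter = 12.7773
Total perimeter = 22.453


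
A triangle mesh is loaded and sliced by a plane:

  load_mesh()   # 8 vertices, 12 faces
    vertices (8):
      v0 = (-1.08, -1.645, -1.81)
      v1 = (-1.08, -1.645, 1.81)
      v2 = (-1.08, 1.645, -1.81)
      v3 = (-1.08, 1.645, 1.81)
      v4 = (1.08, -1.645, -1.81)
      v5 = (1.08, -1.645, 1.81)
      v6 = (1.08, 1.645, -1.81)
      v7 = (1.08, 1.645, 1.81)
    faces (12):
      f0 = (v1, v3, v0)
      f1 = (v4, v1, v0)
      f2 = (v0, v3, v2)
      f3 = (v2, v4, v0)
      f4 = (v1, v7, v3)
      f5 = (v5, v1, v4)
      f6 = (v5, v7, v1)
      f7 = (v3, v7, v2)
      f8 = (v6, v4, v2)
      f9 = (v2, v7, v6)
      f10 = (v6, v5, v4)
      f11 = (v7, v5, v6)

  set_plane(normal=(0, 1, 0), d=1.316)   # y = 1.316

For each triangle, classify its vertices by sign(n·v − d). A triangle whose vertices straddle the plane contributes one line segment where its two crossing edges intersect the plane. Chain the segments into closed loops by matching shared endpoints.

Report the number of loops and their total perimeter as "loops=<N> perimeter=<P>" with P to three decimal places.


loops=1 perimeter=11.560

Straddling triangles (8 of 12):
  (v1,v3,v0) [-+-] → (-1.08, 1.316, 1.81)–(-1.08, 1.316, 1.448)  len=0.3620
  (v0,v3,v2) [-++] → (-1.08, 1.316, 1.448)–(-1.08, 1.316, -1.81)  len=3.2580
  (v2,v4,v0) [+--] → (-0.864, 1.316, -1.81)–(-1.08, 1.316, -1.81)  len=0.2160
  (v1,v7,v3) [-++] → (0.864, 1.316, 1.81)–(-1.08, 1.316, 1.81)  len=1.9440
  (v5,v7,v1) [-+-] → (1.08, 1.316, 1.81)–(0.864, 1.316, 1.81)  len=0.2160
  (v6,v4,v2) [+-+] → (1.08, 1.316, -1.81)–(-0.864, 1.316, -1.81)  len=1.9440
  (v6,v5,v4) [+--] → (1.08, 1.316, -1.448)–(1.08, 1.316, -1.81)  len=0.3620
  (v7,v5,v6) [+-+] → (1.08, 1.316, 1.81)–(1.08, 1.316, -1.448)  len=3.2580

Chained into 1 loop(s):
  loop 1: 8 segments, perimeter = 11.5600
Total perimeter = 11.560


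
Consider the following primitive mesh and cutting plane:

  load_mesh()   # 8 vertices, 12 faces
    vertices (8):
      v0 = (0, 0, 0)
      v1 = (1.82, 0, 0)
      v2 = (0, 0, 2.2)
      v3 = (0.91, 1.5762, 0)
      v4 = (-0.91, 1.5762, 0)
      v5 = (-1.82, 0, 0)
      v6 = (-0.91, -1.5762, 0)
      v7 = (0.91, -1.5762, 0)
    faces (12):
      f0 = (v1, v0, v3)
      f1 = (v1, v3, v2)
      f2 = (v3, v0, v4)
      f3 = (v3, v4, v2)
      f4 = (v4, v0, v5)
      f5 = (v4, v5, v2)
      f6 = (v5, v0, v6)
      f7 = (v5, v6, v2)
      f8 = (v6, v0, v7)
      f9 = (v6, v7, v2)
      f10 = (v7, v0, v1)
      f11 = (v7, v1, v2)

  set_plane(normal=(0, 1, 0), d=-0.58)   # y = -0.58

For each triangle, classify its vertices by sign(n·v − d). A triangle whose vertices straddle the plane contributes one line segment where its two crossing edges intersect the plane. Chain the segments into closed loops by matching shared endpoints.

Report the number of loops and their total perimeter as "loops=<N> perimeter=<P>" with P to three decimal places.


Straddling triangles (6 of 12):
  (v5,v0,v6) [++-] → (-0.334856, -0.58, 0)–(-1.48514, -0.58, 0)  len=1.1503
  (v5,v6,v2) [+-+] → (-1.48514, -0.58, 0)–(-0.334856, -0.58, 1.39046)  len=1.8046
  (v6,v0,v7) [-+-] → (-0.334856, -0.58, 0)–(0.334856, -0.58, 0)  len=0.6697
  (v6,v7,v2) [--+] → (0.334856, -0.58, 1.39046)–(-0.334856, -0.58, 1.39046)  len=0.6697
  (v7,v0,v1) [-++] → (0.334856, -0.58, 0)–(1.48514, -0.58, 0)  len=1.1503
  (v7,v1,v2) [-++] → (1.48514, -0.58, 0)–(0.334856, -0.58, 1.39046)  len=1.8046

Chained into 1 loop(s):
  loop 1: 6 segments, perimeter = 7.2492
Total perimeter = 7.249

loops=1 perimeter=7.249


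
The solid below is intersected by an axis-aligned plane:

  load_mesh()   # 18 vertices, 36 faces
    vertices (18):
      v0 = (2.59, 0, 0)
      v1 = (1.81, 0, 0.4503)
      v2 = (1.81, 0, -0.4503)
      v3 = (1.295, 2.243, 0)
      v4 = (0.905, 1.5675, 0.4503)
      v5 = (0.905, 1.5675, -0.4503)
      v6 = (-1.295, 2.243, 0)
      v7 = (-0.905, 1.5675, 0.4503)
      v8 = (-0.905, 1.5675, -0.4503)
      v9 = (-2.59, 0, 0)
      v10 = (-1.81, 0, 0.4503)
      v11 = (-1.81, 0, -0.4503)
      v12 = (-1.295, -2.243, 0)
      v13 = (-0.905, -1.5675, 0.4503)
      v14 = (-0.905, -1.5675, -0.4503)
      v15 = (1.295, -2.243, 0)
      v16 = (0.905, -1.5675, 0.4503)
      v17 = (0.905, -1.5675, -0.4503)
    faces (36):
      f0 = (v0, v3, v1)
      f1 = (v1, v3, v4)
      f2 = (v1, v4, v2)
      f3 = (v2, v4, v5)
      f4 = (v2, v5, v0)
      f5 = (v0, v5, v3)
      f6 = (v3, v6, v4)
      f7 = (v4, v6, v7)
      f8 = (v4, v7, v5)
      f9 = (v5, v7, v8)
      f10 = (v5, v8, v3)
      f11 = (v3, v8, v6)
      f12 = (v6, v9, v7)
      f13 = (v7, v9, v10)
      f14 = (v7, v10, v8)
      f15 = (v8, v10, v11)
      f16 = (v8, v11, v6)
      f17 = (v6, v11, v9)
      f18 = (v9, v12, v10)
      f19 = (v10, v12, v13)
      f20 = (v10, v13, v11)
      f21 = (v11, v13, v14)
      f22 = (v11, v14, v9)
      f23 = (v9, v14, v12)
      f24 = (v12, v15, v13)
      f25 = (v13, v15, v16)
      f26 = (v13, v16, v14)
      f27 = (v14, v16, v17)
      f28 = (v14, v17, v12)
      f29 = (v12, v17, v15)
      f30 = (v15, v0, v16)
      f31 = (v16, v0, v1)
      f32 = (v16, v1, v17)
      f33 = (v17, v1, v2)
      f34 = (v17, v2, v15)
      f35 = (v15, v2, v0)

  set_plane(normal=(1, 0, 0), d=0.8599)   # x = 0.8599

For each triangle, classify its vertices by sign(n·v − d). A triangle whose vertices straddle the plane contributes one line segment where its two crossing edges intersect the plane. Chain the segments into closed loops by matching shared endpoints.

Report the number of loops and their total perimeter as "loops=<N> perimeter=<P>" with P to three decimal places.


loops=2 perimeter=5.049

Straddling triangles (12 of 36):
  (v3,v6,v4) [+-+] → (0.8599, 2.243, 0)–(0.8599, 1.58135, 0.441069)  len=0.7952
  (v4,v6,v7) [+--] → (0.8599, 1.58135, 0.441069)–(0.8599, 1.5675, 0.4503)  len=0.0166
  (v4,v7,v5) [+-+] → (0.8599, 1.5675, 0.4503)–(0.8599, 1.5675, -0.42786)  len=0.8782
  (v5,v7,v8) [+--] → (0.8599, 1.5675, -0.42786)–(0.8599, 1.5675, -0.4503)  len=0.0224
  (v5,v8,v3) [+-+] → (0.8599, 1.5675, -0.4503)–(0.8599, 2.1094, -0.0890571)  len=0.6513
  (v3,v8,v6) [+--] → (0.8599, 2.1094, -0.0890571)–(0.8599, 2.243, 0)  len=0.1606
  (v12,v15,v13) [-+-] → (0.8599, -2.243, 0)–(0.8599, -2.1094, 0.0890571)  len=0.1606
  (v13,v15,v16) [-++] → (0.8599, -2.1094, 0.0890571)–(0.8599, -1.5675, 0.4503)  len=0.6513
  (v13,v16,v14) [-+-] → (0.8599, -1.5675, 0.4503)–(0.8599, -1.5675, 0.42786)  len=0.0224
  (v14,v16,v17) [-++] → (0.8599, -1.5675, 0.42786)–(0.8599, -1.5675, -0.4503)  len=0.8782
  (v14,v17,v12) [-+-] → (0.8599, -1.5675, -0.4503)–(0.8599, -1.58135, -0.441069)  len=0.0166
  (v12,v17,v15) [-++] → (0.8599, -1.58135, -0.441069)–(0.8599, -2.243, 0)  len=0.7952

Chained into 2 loop(s):
  loop 1: 6 segments, perimeter = 2.5243
  loop 2: 6 segments, perimeter = 2.5243
Total perimeter = 5.049


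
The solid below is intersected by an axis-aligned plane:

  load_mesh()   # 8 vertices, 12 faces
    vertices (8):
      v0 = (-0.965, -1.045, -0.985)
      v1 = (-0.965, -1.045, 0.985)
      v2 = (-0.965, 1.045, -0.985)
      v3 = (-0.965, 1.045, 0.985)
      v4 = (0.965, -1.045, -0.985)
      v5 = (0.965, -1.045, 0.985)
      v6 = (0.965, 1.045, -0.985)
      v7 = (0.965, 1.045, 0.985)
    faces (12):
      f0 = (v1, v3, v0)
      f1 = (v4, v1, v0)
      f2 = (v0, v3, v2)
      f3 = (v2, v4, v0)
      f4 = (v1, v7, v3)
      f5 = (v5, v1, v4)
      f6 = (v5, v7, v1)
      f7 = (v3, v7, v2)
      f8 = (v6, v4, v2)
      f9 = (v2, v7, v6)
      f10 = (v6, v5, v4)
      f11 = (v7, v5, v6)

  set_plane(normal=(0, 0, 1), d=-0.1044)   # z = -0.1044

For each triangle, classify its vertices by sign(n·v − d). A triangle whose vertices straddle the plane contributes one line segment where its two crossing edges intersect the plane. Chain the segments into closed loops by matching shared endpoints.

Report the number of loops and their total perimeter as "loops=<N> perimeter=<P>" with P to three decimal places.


loops=1 perimeter=8.040

Straddling triangles (8 of 12):
  (v1,v3,v0) [++-] → (-0.965, -0.110759, -0.1044)–(-0.965, -1.045, -0.1044)  len=0.9342
  (v4,v1,v0) [-+-] → (0.10228, -1.045, -0.1044)–(-0.965, -1.045, -0.1044)  len=1.0673
  (v0,v3,v2) [-+-] → (-0.965, -0.110759, -0.1044)–(-0.965, 1.045, -0.1044)  len=1.1558
  (v5,v1,v4) [++-] → (0.10228, -1.045, -0.1044)–(0.965, -1.045, -0.1044)  len=0.8627
  (v3,v7,v2) [++-] → (-0.10228, 1.045, -0.1044)–(-0.965, 1.045, -0.1044)  len=0.8627
  (v2,v7,v6) [-+-] → (-0.10228, 1.045, -0.1044)–(0.965, 1.045, -0.1044)  len=1.0673
  (v6,v5,v4) [-+-] → (0.965, 0.110759, -0.1044)–(0.965, -1.045, -0.1044)  len=1.1558
  (v7,v5,v6) [++-] → (0.965, 0.110759, -0.1044)–(0.965, 1.045, -0.1044)  len=0.9342

Chained into 1 loop(s):
  loop 1: 8 segments, perimeter = 8.0400
Total perimeter = 8.040


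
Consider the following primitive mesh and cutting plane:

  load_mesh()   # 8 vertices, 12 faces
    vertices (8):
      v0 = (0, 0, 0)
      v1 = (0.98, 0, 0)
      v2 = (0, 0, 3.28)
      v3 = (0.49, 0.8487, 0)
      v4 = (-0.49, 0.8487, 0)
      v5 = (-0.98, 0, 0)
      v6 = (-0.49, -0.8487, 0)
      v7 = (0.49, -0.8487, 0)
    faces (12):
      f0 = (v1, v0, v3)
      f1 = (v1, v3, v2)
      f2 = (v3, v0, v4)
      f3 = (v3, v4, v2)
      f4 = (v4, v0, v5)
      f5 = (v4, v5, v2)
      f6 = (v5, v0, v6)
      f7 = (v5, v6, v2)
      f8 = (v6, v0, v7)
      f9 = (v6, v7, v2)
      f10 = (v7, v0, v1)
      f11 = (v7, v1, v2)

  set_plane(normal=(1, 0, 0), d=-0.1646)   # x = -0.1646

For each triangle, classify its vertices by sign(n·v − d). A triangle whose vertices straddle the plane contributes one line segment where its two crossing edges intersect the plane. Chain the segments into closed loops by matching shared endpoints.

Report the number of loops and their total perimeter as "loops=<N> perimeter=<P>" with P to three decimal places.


loops=1 perimeter=7.438

Straddling triangles (8 of 12):
  (v3,v0,v4) [++-] → (-0.1646, 0.285094, 0)–(-0.1646, 0.8487, 0)  len=0.5636
  (v3,v4,v2) [+-+] → (-0.1646, 0.8487, 0)–(-0.1646, 0.285094, 2.17819)  len=2.2499
  (v4,v0,v5) [-+-] → (-0.1646, 0.285094, 0)–(-0.1646, 0, 0)  len=0.2851
  (v4,v5,v2) [--+] → (-0.1646, 0, 2.72909)–(-0.1646, 0.285094, 2.17819)  len=0.6203
  (v5,v0,v6) [-+-] → (-0.1646, 0, 0)–(-0.1646, -0.285094, 0)  len=0.2851
  (v5,v6,v2) [--+] → (-0.1646, -0.285094, 2.17819)–(-0.1646, 0, 2.72909)  len=0.6203
  (v6,v0,v7) [-++] → (-0.1646, -0.285094, 0)–(-0.1646, -0.8487, 0)  len=0.5636
  (v6,v7,v2) [-++] → (-0.1646, -0.8487, 0)–(-0.1646, -0.285094, 2.17819)  len=2.2499

Chained into 1 loop(s):
  loop 1: 8 segments, perimeter = 7.4379
Total perimeter = 7.438


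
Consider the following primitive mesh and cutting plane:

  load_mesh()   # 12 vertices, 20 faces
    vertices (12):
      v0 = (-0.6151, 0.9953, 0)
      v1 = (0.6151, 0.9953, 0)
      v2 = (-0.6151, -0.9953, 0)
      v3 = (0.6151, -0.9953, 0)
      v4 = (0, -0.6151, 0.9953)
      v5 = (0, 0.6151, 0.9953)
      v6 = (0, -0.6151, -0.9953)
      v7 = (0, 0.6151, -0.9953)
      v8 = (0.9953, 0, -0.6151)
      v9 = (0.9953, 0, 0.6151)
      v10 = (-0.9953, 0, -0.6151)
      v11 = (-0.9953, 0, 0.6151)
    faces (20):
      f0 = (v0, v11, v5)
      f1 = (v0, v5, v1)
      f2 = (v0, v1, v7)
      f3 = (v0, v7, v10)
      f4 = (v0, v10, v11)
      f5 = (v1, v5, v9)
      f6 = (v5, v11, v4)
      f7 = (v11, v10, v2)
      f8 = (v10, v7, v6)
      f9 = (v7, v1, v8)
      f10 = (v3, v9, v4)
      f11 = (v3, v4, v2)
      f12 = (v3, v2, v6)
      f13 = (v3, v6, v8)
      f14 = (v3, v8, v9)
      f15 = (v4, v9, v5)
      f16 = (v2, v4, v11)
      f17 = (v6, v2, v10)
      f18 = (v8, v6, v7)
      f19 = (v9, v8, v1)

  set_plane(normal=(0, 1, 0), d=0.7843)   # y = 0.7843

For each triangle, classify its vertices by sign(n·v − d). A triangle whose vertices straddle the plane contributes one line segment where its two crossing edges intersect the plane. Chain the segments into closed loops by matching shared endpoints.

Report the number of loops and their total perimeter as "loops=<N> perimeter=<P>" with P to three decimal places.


loops=1 perimeter=4.004

Straddling triangles (8 of 20):
  (v0,v11,v5) [+--] → (-0.695701, 0.7843, 0.130399)–(-0.273737, 0.7843, 0.552363)  len=0.5967
  (v0,v5,v1) [+-+] → (-0.273737, 0.7843, 0.552363)–(0.273737, 0.7843, 0.552363)  len=0.5475
  (v0,v1,v7) [++-] → (0.273737, 0.7843, -0.552363)–(-0.273737, 0.7843, -0.552363)  len=0.5475
  (v0,v7,v10) [+--] → (-0.273737, 0.7843, -0.552363)–(-0.695701, 0.7843, -0.130399)  len=0.5967
  (v0,v10,v11) [+--] → (-0.695701, 0.7843, -0.130399)–(-0.695701, 0.7843, 0.130399)  len=0.2608
  (v1,v5,v9) [+--] → (0.273737, 0.7843, 0.552363)–(0.695701, 0.7843, 0.130399)  len=0.5967
  (v7,v1,v8) [-+-] → (0.273737, 0.7843, -0.552363)–(0.695701, 0.7843, -0.130399)  len=0.5967
  (v9,v8,v1) [--+] → (0.695701, 0.7843, -0.130399)–(0.695701, 0.7843, 0.130399)  len=0.2608

Chained into 1 loop(s):
  loop 1: 8 segments, perimeter = 4.0035
Total perimeter = 4.004


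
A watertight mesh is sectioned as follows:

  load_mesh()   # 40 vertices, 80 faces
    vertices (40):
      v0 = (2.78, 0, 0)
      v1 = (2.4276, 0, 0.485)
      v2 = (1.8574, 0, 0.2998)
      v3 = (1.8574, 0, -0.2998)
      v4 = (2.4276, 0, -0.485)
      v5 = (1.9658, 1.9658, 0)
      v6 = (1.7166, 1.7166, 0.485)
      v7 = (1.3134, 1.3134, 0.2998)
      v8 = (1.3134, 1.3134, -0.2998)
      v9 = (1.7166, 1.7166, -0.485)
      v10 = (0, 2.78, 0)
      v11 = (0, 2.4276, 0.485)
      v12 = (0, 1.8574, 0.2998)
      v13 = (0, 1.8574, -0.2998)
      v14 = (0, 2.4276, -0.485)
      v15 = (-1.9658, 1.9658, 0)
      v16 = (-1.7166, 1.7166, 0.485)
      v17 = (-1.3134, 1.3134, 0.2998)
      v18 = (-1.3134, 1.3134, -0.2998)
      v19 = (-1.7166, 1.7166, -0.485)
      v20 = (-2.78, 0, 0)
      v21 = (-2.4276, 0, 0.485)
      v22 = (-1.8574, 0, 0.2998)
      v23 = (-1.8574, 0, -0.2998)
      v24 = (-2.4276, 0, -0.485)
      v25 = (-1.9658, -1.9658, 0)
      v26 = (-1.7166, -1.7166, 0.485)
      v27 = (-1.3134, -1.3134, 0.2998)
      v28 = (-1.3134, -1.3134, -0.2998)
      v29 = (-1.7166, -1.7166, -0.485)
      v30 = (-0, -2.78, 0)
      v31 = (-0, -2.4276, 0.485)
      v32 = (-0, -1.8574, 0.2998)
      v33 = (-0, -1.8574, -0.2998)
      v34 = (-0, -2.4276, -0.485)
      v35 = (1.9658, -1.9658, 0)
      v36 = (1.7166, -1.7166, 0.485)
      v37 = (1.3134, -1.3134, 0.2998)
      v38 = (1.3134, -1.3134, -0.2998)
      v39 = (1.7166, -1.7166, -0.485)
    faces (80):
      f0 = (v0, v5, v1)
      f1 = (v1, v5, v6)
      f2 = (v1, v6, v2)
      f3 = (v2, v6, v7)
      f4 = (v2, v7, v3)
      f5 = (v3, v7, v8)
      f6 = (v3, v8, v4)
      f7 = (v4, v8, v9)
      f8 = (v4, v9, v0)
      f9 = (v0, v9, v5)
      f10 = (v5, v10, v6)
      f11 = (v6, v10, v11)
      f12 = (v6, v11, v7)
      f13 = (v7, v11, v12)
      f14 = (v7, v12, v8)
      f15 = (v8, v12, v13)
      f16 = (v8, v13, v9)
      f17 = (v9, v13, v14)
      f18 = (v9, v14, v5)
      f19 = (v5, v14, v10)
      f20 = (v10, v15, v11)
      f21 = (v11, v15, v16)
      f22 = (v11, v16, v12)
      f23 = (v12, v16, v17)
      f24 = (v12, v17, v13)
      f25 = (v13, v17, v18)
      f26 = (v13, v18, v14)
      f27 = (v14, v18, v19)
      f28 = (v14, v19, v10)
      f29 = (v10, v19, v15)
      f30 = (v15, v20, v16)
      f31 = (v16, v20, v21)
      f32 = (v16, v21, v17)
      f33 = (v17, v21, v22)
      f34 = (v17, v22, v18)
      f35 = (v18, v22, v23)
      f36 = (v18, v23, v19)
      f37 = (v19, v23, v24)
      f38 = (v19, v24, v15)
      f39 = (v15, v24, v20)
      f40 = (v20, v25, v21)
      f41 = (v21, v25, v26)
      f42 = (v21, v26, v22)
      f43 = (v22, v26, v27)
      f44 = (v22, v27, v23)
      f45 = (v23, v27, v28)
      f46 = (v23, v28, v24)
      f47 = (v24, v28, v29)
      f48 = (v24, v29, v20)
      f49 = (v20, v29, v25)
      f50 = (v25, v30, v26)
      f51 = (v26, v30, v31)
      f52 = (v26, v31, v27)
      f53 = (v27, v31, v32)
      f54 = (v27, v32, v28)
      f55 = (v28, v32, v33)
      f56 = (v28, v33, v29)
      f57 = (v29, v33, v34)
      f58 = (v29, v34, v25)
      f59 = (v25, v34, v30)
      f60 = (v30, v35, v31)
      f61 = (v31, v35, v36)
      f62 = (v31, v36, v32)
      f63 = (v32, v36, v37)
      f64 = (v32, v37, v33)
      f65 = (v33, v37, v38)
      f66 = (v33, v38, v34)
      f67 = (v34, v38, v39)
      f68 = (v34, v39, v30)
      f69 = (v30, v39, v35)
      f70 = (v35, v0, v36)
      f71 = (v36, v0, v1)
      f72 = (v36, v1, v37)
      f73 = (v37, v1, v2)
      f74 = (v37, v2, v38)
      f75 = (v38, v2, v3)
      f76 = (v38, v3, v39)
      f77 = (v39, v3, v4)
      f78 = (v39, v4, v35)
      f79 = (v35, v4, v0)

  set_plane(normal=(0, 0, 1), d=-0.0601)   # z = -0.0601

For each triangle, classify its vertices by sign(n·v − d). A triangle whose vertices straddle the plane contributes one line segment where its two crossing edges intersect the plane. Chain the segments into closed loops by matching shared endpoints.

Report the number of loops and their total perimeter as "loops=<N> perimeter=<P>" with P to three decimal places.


Straddling triangles (32 of 80):
  (v2,v7,v3) [++-] → (1.63993, 0.525053, -0.0601)–(1.8574, 0, -0.0601)  len=0.5683
  (v3,v7,v8) [-+-] → (1.63993, 0.525053, -0.0601)–(1.3134, 1.3134, -0.0601)  len=0.8533
  (v4,v9,v0) [--+] → (2.64823, 0.212717, -0.0601)–(2.73633, 0, -0.0601)  len=0.2302
  (v0,v9,v5) [+-+] → (2.64823, 0.212717, -0.0601)–(1.93492, 1.93492, -0.0601)  len=1.8641
  (v7,v12,v8) [++-] → (0.788347, 1.53087, -0.0601)–(1.3134, 1.3134, -0.0601)  len=0.5683
  (v8,v12,v13) [-+-] → (0.788347, 1.53087, -0.0601)–(0, 1.8574, -0.0601)  len=0.8533
  (v9,v14,v5) [--+] → (1.7222, 2.02303, -0.0601)–(1.93492, 1.93492, -0.0601)  len=0.2302
  (v5,v14,v10) [+-+] → (1.7222, 2.02303, -0.0601)–(0, 2.73633, -0.0601)  len=1.8641
  (v12,v17,v13) [++-] → (-0.525053, 1.63993, -0.0601)–(0, 1.8574, -0.0601)  len=0.5683
  (v13,v17,v18) [-+-] → (-0.525053, 1.63993, -0.0601)–(-1.3134, 1.3134, -0.0601)  len=0.8533
  (v14,v19,v10) [--+] → (-0.212717, 2.64823, -0.0601)–(0, 2.73633, -0.0601)  len=0.2302
  (v10,v19,v15) [+-+] → (-0.212717, 2.64823, -0.0601)–(-1.93492, 1.93492, -0.0601)  len=1.8641
  (v17,v22,v18) [++-] → (-1.53087, 0.788347, -0.0601)–(-1.3134, 1.3134, -0.0601)  len=0.5683
  (v18,v22,v23) [-+-] → (-1.53087, 0.788347, -0.0601)–(-1.8574, 0, -0.0601)  len=0.8533
  (v19,v24,v15) [--+] → (-2.02303, 1.7222, -0.0601)–(-1.93492, 1.93492, -0.0601)  len=0.2302
  (v15,v24,v20) [+-+] → (-2.02303, 1.7222, -0.0601)–(-2.73633, 0, -0.0601)  len=1.8641
  (v22,v27,v23) [++-] → (-1.63993, -0.525053, -0.0601)–(-1.8574, 0, -0.0601)  len=0.5683
  (v23,v27,v28) [-+-] → (-1.63993, -0.525053, -0.0601)–(-1.3134, -1.3134, -0.0601)  len=0.8533
  (v24,v29,v20) [--+] → (-2.64823, -0.212717, -0.0601)–(-2.73633, 0, -0.0601)  len=0.2302
  (v20,v29,v25) [+-+] → (-2.64823, -0.212717, -0.0601)–(-1.93492, -1.93492, -0.0601)  len=1.8641
  (v27,v32,v28) [++-] → (-0.788347, -1.53087, -0.0601)–(-1.3134, -1.3134, -0.0601)  len=0.5683
  (v28,v32,v33) [-+-] → (-0.788347, -1.53087, -0.0601)–(0, -1.8574, -0.0601)  len=0.8533
  (v29,v34,v25) [--+] → (-1.7222, -2.02303, -0.0601)–(-1.93492, -1.93492, -0.0601)  len=0.2302
  (v25,v34,v30) [+-+] → (-1.7222, -2.02303, -0.0601)–(0, -2.73633, -0.0601)  len=1.8641
  (v32,v37,v33) [++-] → (0.525053, -1.63993, -0.0601)–(0, -1.8574, -0.0601)  len=0.5683
  (v33,v37,v38) [-+-] → (0.525053, -1.63993, -0.0601)–(1.3134, -1.3134, -0.0601)  len=0.8533
  (v34,v39,v30) [--+] → (0.212717, -2.64823, -0.0601)–(0, -2.73633, -0.0601)  len=0.2302
  (v30,v39,v35) [+-+] → (0.212717, -2.64823, -0.0601)–(1.93492, -1.93492, -0.0601)  len=1.8641
  (v37,v2,v38) [++-] → (1.53087, -0.788347, -0.0601)–(1.3134, -1.3134, -0.0601)  len=0.5683
  (v38,v2,v3) [-+-] → (1.53087, -0.788347, -0.0601)–(1.8574, 0, -0.0601)  len=0.8533
  (v39,v4,v35) [--+] → (2.02303, -1.7222, -0.0601)–(1.93492, -1.93492, -0.0601)  len=0.2302
  (v35,v4,v0) [+-+] → (2.02303, -1.7222, -0.0601)–(2.73633, 0, -0.0601)  len=1.8641

Chained into 2 loop(s):
  loop 1: 16 segments, perimeter = 11.3728
  loop 2: 16 segments, perimeter = 16.7546
Total perimeter = 28.127

loops=2 perimeter=28.127


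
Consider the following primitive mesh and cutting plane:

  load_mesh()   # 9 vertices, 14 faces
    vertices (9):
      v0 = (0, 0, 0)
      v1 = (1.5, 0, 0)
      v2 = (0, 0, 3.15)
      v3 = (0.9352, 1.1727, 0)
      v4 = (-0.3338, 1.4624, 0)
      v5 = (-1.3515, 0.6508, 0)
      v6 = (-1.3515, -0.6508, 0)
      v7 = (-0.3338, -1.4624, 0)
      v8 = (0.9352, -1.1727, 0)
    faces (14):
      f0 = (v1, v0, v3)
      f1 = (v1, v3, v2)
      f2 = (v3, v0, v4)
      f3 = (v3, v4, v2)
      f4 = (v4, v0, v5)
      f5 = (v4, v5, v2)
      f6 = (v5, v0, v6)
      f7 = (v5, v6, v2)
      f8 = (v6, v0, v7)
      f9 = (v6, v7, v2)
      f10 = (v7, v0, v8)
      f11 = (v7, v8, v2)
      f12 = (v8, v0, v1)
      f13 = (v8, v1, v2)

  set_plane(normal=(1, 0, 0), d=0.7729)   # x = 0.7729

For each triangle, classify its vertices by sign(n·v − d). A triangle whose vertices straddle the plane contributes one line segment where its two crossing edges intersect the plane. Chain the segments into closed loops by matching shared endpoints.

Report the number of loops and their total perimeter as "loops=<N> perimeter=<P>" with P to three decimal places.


loops=1 perimeter=6.371

Straddling triangles (8 of 14):
  (v1,v0,v3) [+-+] → (0.7729, 0, 0)–(0.7729, 0.969183, 0)  len=0.9692
  (v1,v3,v2) [++-] → (0.7729, 0.969183, 0.546669)–(0.7729, 0, 1.52691)  len=1.3785
  (v3,v0,v4) [+--] → (0.7729, 0.969183, 0)–(0.7729, 1.20975, 0)  len=0.2406
  (v3,v4,v2) [+--] → (0.7729, 1.20975, 0)–(0.7729, 0.969183, 0.546669)  len=0.5973
  (v7,v0,v8) [--+] → (0.7729, -0.969183, 0)–(0.7729, -1.20975, 0)  len=0.2406
  (v7,v8,v2) [-+-] → (0.7729, -1.20975, 0)–(0.7729, -0.969183, 0.546669)  len=0.5973
  (v8,v0,v1) [+-+] → (0.7729, -0.969183, 0)–(0.7729, 0, 0)  len=0.9692
  (v8,v1,v2) [++-] → (0.7729, 0, 1.52691)–(0.7729, -0.969183, 0.546669)  len=1.3785

Chained into 1 loop(s):
  loop 1: 8 segments, perimeter = 6.3710
Total perimeter = 6.371


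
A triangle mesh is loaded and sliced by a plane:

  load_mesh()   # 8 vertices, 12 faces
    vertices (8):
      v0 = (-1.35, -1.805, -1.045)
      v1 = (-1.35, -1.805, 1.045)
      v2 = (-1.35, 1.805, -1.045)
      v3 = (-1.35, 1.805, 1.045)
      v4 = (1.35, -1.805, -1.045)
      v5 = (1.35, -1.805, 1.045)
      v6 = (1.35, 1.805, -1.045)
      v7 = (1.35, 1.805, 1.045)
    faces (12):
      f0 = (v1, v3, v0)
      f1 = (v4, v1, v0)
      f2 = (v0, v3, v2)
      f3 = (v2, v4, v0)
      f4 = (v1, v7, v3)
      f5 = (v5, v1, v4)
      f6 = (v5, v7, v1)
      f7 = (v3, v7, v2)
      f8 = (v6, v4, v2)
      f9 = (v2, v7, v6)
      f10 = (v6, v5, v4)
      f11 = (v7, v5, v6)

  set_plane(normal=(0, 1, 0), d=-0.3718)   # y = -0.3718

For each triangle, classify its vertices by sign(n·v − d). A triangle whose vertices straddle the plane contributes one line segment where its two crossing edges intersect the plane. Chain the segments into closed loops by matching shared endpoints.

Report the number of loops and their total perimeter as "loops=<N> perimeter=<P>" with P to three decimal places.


Straddling triangles (8 of 12):
  (v1,v3,v0) [-+-] → (-1.35, -0.3718, 1.045)–(-1.35, -0.3718, -0.215253)  len=1.2603
  (v0,v3,v2) [-++] → (-1.35, -0.3718, -0.215253)–(-1.35, -0.3718, -1.045)  len=0.8297
  (v2,v4,v0) [+--] → (0.278078, -0.3718, -1.045)–(-1.35, -0.3718, -1.045)  len=1.6281
  (v1,v7,v3) [-++] → (-0.278078, -0.3718, 1.045)–(-1.35, -0.3718, 1.045)  len=1.0719
  (v5,v7,v1) [-+-] → (1.35, -0.3718, 1.045)–(-0.278078, -0.3718, 1.045)  len=1.6281
  (v6,v4,v2) [+-+] → (1.35, -0.3718, -1.045)–(0.278078, -0.3718, -1.045)  len=1.0719
  (v6,v5,v4) [+--] → (1.35, -0.3718, 0.215253)–(1.35, -0.3718, -1.045)  len=1.2603
  (v7,v5,v6) [+-+] → (1.35, -0.3718, 1.045)–(1.35, -0.3718, 0.215253)  len=0.8297

Chained into 1 loop(s):
  loop 1: 8 segments, perimeter = 9.5800
Total perimeter = 9.580

loops=1 perimeter=9.580


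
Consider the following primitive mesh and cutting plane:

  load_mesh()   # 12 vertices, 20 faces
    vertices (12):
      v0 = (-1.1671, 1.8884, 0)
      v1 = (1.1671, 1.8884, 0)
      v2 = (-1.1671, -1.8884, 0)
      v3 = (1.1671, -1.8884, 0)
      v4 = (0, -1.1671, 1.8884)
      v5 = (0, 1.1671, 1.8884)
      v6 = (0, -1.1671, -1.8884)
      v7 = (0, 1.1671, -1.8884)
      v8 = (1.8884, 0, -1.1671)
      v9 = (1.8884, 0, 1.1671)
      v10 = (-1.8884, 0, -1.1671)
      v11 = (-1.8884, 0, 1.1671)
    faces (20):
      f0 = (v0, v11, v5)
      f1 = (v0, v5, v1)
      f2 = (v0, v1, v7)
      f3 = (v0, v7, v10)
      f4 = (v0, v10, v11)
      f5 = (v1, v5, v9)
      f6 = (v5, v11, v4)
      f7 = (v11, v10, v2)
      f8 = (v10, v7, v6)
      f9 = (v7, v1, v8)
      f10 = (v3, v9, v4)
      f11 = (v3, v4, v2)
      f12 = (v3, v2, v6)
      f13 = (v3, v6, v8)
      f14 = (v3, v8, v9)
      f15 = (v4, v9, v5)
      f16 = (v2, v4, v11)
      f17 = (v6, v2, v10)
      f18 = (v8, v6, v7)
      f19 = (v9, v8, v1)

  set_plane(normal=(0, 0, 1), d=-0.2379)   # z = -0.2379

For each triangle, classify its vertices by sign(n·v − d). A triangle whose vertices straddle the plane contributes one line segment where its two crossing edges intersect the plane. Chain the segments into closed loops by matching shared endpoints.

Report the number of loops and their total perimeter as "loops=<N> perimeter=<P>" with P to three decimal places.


loops=1 perimeter=12.181

Straddling triangles (10 of 20):
  (v0,v1,v7) [++-] → (1.02007, 1.79753, -0.2379)–(-1.02007, 1.79753, -0.2379)  len=2.0401
  (v0,v7,v10) [+--] → (-1.02007, 1.79753, -0.2379)–(-1.31413, 1.50347, -0.2379)  len=0.4159
  (v0,v10,v11) [+-+] → (-1.31413, 1.50347, -0.2379)–(-1.8884, 0, -0.2379)  len=1.6094
  (v11,v10,v2) [+-+] → (-1.8884, 0, -0.2379)–(-1.31413, -1.50347, -0.2379)  len=1.6094
  (v7,v1,v8) [-+-] → (1.02007, 1.79753, -0.2379)–(1.31413, 1.50347, -0.2379)  len=0.4159
  (v3,v2,v6) [++-] → (-1.02007, -1.79753, -0.2379)–(1.02007, -1.79753, -0.2379)  len=2.0401
  (v3,v6,v8) [+--] → (1.02007, -1.79753, -0.2379)–(1.31413, -1.50347, -0.2379)  len=0.4159
  (v3,v8,v9) [+-+] → (1.31413, -1.50347, -0.2379)–(1.8884, 0, -0.2379)  len=1.6094
  (v6,v2,v10) [-+-] → (-1.02007, -1.79753, -0.2379)–(-1.31413, -1.50347, -0.2379)  len=0.4159
  (v9,v8,v1) [+-+] → (1.8884, 0, -0.2379)–(1.31413, 1.50347, -0.2379)  len=1.6094

Chained into 1 loop(s):
  loop 1: 10 segments, perimeter = 12.1814
Total perimeter = 12.181


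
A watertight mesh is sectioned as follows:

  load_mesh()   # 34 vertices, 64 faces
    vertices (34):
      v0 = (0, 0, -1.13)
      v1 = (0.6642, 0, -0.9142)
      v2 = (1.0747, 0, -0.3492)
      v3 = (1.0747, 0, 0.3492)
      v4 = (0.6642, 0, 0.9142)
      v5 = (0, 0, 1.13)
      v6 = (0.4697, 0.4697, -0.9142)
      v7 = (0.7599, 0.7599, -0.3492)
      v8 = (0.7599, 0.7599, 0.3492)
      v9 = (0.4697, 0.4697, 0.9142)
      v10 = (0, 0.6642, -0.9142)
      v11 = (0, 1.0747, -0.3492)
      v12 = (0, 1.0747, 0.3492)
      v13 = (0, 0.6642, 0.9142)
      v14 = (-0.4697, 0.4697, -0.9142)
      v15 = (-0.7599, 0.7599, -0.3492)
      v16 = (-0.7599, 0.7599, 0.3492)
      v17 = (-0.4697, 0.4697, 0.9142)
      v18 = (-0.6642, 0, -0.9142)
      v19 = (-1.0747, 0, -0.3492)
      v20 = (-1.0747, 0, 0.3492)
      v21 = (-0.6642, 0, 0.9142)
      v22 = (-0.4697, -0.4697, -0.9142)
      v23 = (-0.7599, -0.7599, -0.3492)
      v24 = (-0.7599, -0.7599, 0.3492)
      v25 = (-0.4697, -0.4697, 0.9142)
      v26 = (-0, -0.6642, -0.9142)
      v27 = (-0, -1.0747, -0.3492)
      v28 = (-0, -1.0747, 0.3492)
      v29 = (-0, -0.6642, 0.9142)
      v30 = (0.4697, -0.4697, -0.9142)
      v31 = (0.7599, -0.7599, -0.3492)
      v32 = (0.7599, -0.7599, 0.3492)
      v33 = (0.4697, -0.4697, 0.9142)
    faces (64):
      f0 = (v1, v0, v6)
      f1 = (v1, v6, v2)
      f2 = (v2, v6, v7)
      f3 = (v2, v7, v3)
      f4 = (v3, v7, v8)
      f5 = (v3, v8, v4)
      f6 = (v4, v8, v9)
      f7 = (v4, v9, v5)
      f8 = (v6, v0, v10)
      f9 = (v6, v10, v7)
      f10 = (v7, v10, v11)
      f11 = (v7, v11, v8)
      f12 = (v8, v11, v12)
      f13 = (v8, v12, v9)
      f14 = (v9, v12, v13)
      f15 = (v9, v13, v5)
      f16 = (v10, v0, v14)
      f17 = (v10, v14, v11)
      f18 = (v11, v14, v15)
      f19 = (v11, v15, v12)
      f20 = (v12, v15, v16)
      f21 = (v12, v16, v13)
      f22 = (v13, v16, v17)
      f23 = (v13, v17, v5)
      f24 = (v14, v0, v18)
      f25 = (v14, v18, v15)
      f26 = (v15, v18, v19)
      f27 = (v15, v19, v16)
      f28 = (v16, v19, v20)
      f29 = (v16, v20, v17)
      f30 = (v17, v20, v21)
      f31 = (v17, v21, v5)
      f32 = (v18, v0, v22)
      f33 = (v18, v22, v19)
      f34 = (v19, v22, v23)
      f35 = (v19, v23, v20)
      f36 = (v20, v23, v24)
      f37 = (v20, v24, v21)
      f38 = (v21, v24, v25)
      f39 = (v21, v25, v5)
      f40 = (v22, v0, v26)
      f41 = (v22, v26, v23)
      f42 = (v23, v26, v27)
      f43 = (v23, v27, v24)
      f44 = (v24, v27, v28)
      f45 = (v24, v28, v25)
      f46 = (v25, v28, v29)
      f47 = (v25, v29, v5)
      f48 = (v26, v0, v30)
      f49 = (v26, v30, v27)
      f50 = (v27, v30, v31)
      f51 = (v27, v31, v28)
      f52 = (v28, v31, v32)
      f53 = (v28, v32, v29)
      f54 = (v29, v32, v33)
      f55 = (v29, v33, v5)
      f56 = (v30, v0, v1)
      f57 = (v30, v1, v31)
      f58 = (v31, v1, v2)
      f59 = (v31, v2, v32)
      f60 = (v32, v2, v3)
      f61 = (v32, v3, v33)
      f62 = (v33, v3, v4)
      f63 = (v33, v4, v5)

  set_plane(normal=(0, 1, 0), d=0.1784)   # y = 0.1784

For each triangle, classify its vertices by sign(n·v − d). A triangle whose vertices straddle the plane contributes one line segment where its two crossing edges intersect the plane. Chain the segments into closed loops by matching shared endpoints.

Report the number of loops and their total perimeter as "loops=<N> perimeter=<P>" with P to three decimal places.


Straddling triangles (20 of 64):
  (v1,v0,v6) [--+] → (0.1784, 0.1784, -1.04804)–(0.590326, 0.1784, -0.9142)  len=0.4331
  (v1,v6,v2) [-+-] → (0.590326, 0.1784, -0.9142)–(0.844911, 0.1784, -0.563797)  len=0.4331
  (v2,v6,v7) [-++] → (0.844911, 0.1784, -0.563797)–(1.0008, 0.1784, -0.3492)  len=0.2652
  (v2,v7,v3) [-+-] → (1.0008, 0.1784, -0.3492)–(1.0008, 0.1784, 0.185238)  len=0.5344
  (v3,v7,v8) [-++] → (1.0008, 0.1784, 0.185238)–(1.0008, 0.1784, 0.3492)  len=0.1640
  (v3,v8,v4) [-+-] → (1.0008, 0.1784, 0.3492)–(0.686667, 0.1784, 0.781556)  len=0.5344
  (v4,v8,v9) [-++] → (0.686667, 0.1784, 0.781556)–(0.590326, 0.1784, 0.9142)  len=0.1639
  (v4,v9,v5) [-+-] → (0.590326, 0.1784, 0.9142)–(0.1784, 0.1784, 1.04804)  len=0.4331
  (v6,v0,v10) [+-+] → (0.1784, 0.1784, -1.04804)–(0, 0.1784, -1.07204)  len=0.1800
  (v9,v13,v5) [++-] → (0, 0.1784, 1.07204)–(0.1784, 0.1784, 1.04804)  len=0.1800
  (v10,v0,v14) [+-+] → (0, 0.1784, -1.07204)–(-0.1784, 0.1784, -1.04804)  len=0.1800
  (v13,v17,v5) [++-] → (-0.1784, 0.1784, 1.04804)–(0, 0.1784, 1.07204)  len=0.1800
  (v14,v0,v18) [+--] → (-0.1784, 0.1784, -1.04804)–(-0.590326, 0.1784, -0.9142)  len=0.4331
  (v14,v18,v15) [+-+] → (-0.590326, 0.1784, -0.9142)–(-0.686667, 0.1784, -0.781556)  len=0.1639
  (v15,v18,v19) [+--] → (-0.686667, 0.1784, -0.781556)–(-1.0008, 0.1784, -0.3492)  len=0.5344
  (v15,v19,v16) [+-+] → (-1.0008, 0.1784, -0.3492)–(-1.0008, 0.1784, -0.185238)  len=0.1640
  (v16,v19,v20) [+--] → (-1.0008, 0.1784, -0.185238)–(-1.0008, 0.1784, 0.3492)  len=0.5344
  (v16,v20,v17) [+-+] → (-1.0008, 0.1784, 0.3492)–(-0.844911, 0.1784, 0.563797)  len=0.2652
  (v17,v20,v21) [+--] → (-0.844911, 0.1784, 0.563797)–(-0.590326, 0.1784, 0.9142)  len=0.4331
  (v17,v21,v5) [+--] → (-0.590326, 0.1784, 0.9142)–(-0.1784, 0.1784, 1.04804)  len=0.4331

Chained into 1 loop(s):
  loop 1: 20 segments, perimeter = 6.6428
Total perimeter = 6.643

loops=1 perimeter=6.643
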